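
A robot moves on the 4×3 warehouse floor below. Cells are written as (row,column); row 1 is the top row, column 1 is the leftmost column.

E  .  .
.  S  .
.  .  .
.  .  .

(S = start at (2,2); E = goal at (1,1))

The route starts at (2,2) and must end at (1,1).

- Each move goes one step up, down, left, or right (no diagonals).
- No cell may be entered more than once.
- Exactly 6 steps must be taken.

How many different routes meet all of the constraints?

3

Need simple routes of exactly 6 moves from (2,2) to (1,1) (Manhattan distance 2, so 2 moves are spent on a detour and 2 undoing it).
Enumerating: (2,2) (3,2) (4,2) (4,1) (3,1) (2,1) (1,1) | (2,2) (3,2) (3,3) (2,3) (1,3) (1,2) (1,1) | (2,2) (2,3) (3,3) (3,2) (3,1) (2,1) (1,1).
That gives 3 routes.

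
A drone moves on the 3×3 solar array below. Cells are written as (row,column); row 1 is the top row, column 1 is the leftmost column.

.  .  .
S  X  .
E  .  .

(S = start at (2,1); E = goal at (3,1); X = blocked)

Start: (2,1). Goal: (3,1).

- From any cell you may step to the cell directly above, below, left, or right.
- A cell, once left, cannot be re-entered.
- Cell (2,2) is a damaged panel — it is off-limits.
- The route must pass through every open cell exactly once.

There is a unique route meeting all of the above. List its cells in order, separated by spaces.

(2,1) (1,1) (1,2) (1,3) (2,3) (3,3) (3,2) (3,1)

Need to visit all 8 open cells exactly once, starting at (2,1) and ending at (3,1).
Cell (1,3) has only two open neighbours ((2,3) and (1,2)), so the path must pass straight through it: one of those is the cell it's entered from and the other is where it exits.
Route from (2,1): up 1 to (1,1), right 2 to (1,3), down 2 to (3,3), left 2 to (3,1) — 7 moves in all.
Check: all 8 open cells covered.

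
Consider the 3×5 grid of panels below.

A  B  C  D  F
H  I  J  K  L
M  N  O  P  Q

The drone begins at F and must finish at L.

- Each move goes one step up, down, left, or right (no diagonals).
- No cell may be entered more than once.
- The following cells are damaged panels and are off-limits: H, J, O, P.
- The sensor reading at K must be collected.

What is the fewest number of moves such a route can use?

3

Any route passes through K somewhere between F and L. Summing Manhattan distances along the two legs (F → K → L) gives a lower bound of 2 + 1 = 3 moves.
A route of 3 moves achieves this: F → D → K → L.
Since 3 matches the lower bound, it is optimal.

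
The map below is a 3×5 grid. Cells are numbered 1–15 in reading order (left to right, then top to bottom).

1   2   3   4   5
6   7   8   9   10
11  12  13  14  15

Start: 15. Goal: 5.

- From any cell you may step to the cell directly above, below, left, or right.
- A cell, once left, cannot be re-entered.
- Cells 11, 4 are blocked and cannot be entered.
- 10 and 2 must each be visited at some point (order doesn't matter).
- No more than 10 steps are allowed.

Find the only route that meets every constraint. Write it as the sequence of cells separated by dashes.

The 10-move cap with required stops at 10, 2 leaves no slack for detours.
Route from 15: 3× left (reaching 12), 2× up (reaching 2), right to 3, down to 8, 2× right (reaching 10), up to 5 — 10 moves in all.
Check: all required cells visited; 10 ≤ 10 moves.

15 - 14 - 13 - 12 - 7 - 2 - 3 - 8 - 9 - 10 - 5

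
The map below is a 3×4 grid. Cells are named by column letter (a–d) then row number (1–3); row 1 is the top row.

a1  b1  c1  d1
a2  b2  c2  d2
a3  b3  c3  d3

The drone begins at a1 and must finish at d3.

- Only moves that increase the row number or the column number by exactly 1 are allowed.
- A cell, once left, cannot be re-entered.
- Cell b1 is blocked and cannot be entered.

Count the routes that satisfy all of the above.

4

A right/down-only route from a1 to d3 makes exactly 2 down-moves and 3 right-moves in some order.
With no other constraints that would be C(5,2) = 10 routes.
Subtract routes through each blocked cell (inclusion–exclusion for overlaps): − through b1: 6 → 4.
That gives 4 routes.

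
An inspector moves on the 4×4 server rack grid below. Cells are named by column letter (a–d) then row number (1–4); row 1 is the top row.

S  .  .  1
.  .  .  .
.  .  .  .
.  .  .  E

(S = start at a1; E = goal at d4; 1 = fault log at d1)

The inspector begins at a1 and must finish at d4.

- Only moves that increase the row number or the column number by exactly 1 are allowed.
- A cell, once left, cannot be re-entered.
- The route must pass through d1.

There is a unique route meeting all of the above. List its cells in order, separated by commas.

a1, b1, c1, d1, d2, d3, d4

Moves only go right or down, so the column and row indices never decrease.
Route from a1: 3× right (reaching d1), 3× down (reaching d4) — 6 moves in all.
Check: all required cells visited.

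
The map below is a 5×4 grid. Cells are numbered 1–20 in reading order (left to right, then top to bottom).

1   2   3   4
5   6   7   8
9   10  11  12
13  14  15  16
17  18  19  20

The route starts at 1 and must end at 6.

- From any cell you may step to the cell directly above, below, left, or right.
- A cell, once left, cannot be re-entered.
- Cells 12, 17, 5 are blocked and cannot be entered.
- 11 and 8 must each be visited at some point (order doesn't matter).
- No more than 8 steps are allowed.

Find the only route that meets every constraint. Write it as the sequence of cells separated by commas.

1, 2, 3, 4, 8, 7, 11, 10, 6

The 8-move cap with required stops at 11, 8 leaves no slack for detours.
Route from 1: 3× right (reaching 4), down to 8, left to 7, down to 11, left to 10, up to 6 — 8 moves in all.
Check: all required cells visited; 8 ≤ 8 moves.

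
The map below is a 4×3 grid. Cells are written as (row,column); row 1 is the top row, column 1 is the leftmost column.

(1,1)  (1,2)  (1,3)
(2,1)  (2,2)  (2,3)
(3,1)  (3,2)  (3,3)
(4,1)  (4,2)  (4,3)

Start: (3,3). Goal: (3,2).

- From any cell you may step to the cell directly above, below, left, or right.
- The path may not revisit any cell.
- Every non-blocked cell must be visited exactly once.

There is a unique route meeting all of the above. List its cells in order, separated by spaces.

Need to visit all 12 open cells exactly once, starting at (3,3) and ending at (3,2).
Route from (3,3): down 1 to (4,3), left 2 to (4,1), up 3 to (1,1), right 2 to (1,3), down 1 to (2,3), left 1 to (2,2), down 1 to (3,2) — 11 moves in all.
Check: all 12 open cells covered.

(3,3) (4,3) (4,2) (4,1) (3,1) (2,1) (1,1) (1,2) (1,3) (2,3) (2,2) (3,2)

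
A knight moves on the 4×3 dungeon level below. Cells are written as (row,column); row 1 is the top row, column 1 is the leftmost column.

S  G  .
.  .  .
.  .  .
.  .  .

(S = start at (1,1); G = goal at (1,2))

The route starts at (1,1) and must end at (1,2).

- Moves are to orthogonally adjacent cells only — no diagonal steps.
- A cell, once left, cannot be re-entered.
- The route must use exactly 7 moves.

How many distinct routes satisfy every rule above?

5

Need simple routes of exactly 7 moves from (1,1) to (1,2) (Manhattan distance 1, so 3 moves are spent on a detour and 3 undoing it).
Enumerating: (1,1) (2,1) (3,1) (4,1) (4,2) (3,2) (2,2) (1,2) | (1,1) (2,1) (3,1) (3,2) (2,2) (2,3) (1,3) (1,2) | (1,1) (2,1) (3,1) (3,2) (3,3) (2,3) (1,3) (1,2) | (1,1) (2,1) (3,1) (3,2) (3,3) (2,3) (2,2) (1,2) | (1,1) (2,1) (2,2) (3,2) (3,3) (2,3) (1,3) (1,2).
That gives 5 routes.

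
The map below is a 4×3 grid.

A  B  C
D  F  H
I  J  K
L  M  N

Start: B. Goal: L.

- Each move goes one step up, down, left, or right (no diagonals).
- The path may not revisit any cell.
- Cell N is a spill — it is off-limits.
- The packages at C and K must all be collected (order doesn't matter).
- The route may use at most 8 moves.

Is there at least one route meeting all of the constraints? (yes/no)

One route that works: B → C → H → K → J → M → L.

yes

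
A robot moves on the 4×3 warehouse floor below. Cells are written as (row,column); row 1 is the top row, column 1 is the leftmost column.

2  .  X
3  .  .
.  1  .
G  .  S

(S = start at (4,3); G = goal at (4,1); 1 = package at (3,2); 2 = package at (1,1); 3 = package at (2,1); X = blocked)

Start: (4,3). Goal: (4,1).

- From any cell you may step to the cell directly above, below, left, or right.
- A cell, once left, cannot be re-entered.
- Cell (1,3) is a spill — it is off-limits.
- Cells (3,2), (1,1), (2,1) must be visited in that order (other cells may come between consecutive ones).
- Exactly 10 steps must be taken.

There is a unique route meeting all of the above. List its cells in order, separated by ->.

(4,3) -> (4,2) -> (3,2) -> (3,3) -> (2,3) -> (2,2) -> (1,2) -> (1,1) -> (2,1) -> (3,1) -> (4,1)

The waypoints must appear in the order (3,2), (1,1), (2,1), with no cell reused.
Route from (4,3): left to (4,2), up to (3,2), right to (3,3), up to (2,3), left to (2,2), up to (1,2), left to (1,1), 3× down (reaching (4,1)) — 10 moves in all.
Check: order respected (1 at step 2, 2 at step 7, 3 at step 8); 10 moves as required.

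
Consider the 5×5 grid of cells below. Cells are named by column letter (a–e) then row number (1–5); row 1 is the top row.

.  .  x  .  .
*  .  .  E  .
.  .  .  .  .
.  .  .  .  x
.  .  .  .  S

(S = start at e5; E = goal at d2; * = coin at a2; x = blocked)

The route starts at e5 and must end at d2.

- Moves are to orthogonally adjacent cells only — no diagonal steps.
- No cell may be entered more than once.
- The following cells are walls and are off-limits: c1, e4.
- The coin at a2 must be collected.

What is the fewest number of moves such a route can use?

Any route passes through a2 somewhere between e5 and d2. Summing Manhattan distances along the two legs (e5 → a2 → d2) gives a lower bound of 7 + 3 = 10 moves.
A route of 10 moves achieves this: e5 → d5 → d4 → d3 → c3 → b3 → a3 → a2 → b2 → c2 → d2.
Since 10 matches the lower bound, it is optimal.

10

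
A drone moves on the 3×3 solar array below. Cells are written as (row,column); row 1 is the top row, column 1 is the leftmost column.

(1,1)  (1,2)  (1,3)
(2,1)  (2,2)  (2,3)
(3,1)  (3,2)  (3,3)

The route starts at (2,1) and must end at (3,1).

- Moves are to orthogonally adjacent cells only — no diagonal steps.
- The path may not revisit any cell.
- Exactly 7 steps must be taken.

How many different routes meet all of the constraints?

Need simple routes of exactly 7 moves from (2,1) to (3,1) (Manhattan distance 1, so 3 moves are spent on a detour and 3 undoing it).
Enumerating: (2,1) (1,1) (1,2) (2,2) (2,3) (3,3) (3,2) (3,1) | (2,1) (1,1) (1,2) (1,3) (2,3) (3,3) (3,2) (3,1) | (2,1) (1,1) (1,2) (1,3) (2,3) (2,2) (3,2) (3,1) | (2,1) (2,2) (1,2) (1,3) (2,3) (3,3) (3,2) (3,1).
That gives 4 routes.

4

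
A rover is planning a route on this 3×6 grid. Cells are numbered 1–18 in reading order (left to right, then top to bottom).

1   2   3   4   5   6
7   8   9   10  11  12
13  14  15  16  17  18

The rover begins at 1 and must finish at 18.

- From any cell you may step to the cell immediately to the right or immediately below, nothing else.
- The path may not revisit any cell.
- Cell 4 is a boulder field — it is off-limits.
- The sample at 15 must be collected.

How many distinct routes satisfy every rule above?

A right/down-only route from 1 to 18 makes exactly 2 down-moves and 5 right-moves in some order.
With no other constraints that would be C(7,2) = 21 routes.
Split at 15 and multiply the segment counts (each segment already excludes blocked cells): 1→15: 6; 15→18: 1; product = 6.
That gives 6 routes.

6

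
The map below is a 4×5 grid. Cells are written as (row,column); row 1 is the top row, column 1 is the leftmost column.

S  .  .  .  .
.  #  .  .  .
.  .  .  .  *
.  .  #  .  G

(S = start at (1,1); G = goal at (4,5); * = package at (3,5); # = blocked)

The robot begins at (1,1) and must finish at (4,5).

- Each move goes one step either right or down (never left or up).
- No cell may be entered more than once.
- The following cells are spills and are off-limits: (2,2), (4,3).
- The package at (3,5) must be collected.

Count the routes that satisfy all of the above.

7

A right/down-only route from (1,1) to (4,5) makes exactly 3 down-moves and 4 right-moves in some order.
With no other constraints that would be C(7,3) = 35 routes.
Split at (3,5) and multiply the segment counts (each segment already excludes blocked cells): (1,1)→(3,5): 7; (3,5)→(4,5): 1; product = 7.
That gives 7 routes.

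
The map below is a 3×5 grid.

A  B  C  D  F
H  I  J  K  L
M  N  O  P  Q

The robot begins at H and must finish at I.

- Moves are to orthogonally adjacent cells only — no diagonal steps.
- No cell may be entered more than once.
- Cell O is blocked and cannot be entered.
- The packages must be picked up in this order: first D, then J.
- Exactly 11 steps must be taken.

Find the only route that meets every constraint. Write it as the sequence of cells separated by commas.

H, A, B, C, D, F, L, Q, P, K, J, I

The waypoints must appear in the order D, J, with no cell reused.
Route from H: up to A, 4× right (reaching F), 2× down (reaching Q), left to P, up to K, 2× left (reaching I) — 11 moves in all.
Check: order respected (D at step 4, J at step 10); 11 moves as required.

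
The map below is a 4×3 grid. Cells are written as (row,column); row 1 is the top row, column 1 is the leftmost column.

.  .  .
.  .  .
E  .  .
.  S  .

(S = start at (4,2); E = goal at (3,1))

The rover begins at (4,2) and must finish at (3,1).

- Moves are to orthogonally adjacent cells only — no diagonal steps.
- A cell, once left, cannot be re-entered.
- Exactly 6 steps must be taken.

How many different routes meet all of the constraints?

5

Need simple routes of exactly 6 moves from (4,2) to (3,1) (Manhattan distance 2, so 2 moves are spent on a detour and 2 undoing it).
Enumerating: (4,2) (3,2) (2,2) (1,2) (1,1) (2,1) (3,1) | (4,2) (3,2) (3,3) (2,3) (2,2) (2,1) (3,1) | (4,2) (4,3) (3,3) (2,3) (2,2) (3,2) (3,1) | (4,2) (4,3) (3,3) (2,3) (2,2) (2,1) (3,1) | (4,2) (4,3) (3,3) (3,2) (2,2) (2,1) (3,1).
That gives 5 routes.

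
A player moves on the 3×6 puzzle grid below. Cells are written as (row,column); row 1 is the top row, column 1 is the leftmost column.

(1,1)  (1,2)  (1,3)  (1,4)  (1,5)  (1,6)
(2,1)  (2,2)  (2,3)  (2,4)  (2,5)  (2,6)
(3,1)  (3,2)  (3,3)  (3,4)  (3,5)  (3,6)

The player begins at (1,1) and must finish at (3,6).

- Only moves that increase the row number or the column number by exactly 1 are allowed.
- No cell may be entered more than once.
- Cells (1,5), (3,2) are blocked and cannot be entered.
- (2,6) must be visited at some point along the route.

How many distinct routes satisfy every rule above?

A right/down-only route from (1,1) to (3,6) makes exactly 2 down-moves and 5 right-moves in some order.
With no other constraints that would be C(7,2) = 21 routes.
Split at (2,6) and multiply the segment counts (each segment already excludes blocked cells): (1,1)→(2,6): 4; (2,6)→(3,6): 1; product = 4.
That gives 4 routes.

4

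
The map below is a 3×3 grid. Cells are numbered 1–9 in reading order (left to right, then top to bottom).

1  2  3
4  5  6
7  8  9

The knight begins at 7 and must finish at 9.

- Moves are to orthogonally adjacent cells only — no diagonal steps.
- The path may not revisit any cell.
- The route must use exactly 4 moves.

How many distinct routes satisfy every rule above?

3

Need simple routes of exactly 4 moves from 7 to 9 (Manhattan distance 2, so 1 moves are spent on a detour and 1 undoing it).
Enumerating: 7 4 5 8 9 | 7 4 5 6 9 | 7 8 5 6 9.
That gives 3 routes.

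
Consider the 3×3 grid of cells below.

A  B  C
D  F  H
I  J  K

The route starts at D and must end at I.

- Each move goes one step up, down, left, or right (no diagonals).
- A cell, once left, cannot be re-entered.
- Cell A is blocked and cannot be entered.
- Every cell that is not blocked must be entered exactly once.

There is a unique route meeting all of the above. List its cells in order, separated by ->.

D -> F -> B -> C -> H -> K -> J -> I

Need to visit all 8 open cells exactly once, starting at D and ending at I.
Cell B has only two open neighbours (F and C), so the path must pass straight through it: one of those is the cell it's entered from and the other is where it exits.
Route from D: right 1 to F, up 1 to B, right 1 to C, down 2 to K, left 2 to I — 7 moves in all.
Check: all 8 open cells covered.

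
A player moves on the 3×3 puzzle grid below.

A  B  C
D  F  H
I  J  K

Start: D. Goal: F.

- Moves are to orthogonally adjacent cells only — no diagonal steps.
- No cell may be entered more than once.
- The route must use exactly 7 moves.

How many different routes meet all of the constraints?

Need simple routes of exactly 7 moves from D to F (Manhattan distance 1, so 3 moves are spent on a detour and 3 undoing it).
Enumerating: D A B C H K J F | D I J K H C B F.
That gives 2 routes.

2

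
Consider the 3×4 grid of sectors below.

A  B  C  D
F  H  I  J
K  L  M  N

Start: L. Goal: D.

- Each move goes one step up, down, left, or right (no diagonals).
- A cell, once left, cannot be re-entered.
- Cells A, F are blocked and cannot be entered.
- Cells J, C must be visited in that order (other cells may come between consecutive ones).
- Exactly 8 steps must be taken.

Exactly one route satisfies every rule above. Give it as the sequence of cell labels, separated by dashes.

The waypoints must appear in the order J, C, with no cell reused.
Route from L: right 2 to N, up 1 to J, left 2 to H, up 1 to B, right 2 to D — 8 moves in all.
Check: order respected (J at step 3, C at step 7); 8 moves as required.

L - M - N - J - I - H - B - C - D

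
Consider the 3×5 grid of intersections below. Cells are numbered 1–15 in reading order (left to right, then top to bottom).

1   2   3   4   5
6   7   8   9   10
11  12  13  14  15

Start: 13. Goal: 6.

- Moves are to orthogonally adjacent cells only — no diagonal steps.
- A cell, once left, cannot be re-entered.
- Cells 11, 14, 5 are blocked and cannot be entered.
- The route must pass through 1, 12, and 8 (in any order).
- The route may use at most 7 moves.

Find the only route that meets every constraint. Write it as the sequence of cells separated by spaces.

13 12 7 8 3 2 1 6

The budget equals the shortest possible length, so every move has to be on a shortest route through the required cells.
Route from 13: left to 12, up to 7, right to 8, up to 3, 2× left (reaching 1), down to 6 — 7 moves in all.
Check: all required cells visited; 7 ≤ 7 moves.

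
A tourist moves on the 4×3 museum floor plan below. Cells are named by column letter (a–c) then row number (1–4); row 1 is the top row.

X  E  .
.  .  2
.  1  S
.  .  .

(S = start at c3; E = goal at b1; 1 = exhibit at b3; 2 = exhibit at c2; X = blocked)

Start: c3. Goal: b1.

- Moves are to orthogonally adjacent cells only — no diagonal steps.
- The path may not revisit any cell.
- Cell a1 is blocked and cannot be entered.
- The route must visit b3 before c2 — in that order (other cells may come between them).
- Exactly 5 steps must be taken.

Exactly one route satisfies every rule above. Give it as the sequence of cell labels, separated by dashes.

The waypoints must appear in the order b3, c2, with no cell reused.
Route from c3: left to b3, up to b2, right to c2, up to c1, left to b1 — 5 moves in all.
Check: order respected (1 at step 1, 2 at step 3); 5 moves as required.

c3 - b3 - b2 - c2 - c1 - b1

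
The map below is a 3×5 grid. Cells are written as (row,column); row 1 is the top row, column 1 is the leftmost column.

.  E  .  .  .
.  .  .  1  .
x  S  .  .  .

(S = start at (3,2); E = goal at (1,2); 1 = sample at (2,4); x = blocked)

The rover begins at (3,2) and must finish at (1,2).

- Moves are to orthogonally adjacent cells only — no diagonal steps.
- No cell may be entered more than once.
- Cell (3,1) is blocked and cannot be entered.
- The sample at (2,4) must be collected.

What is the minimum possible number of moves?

Any route passes through (2,4) somewhere between (3,2) and (1,2). Summing Manhattan distances along the two legs ((3,2) → (2,4) → (1,2)) gives a lower bound of 3 + 3 = 6 moves.
A route of 6 moves achieves this: (3,2) → (2,2) → (2,3) → (2,4) → (1,4) → (1,3) → (1,2).
Since 6 matches the lower bound, it is optimal.

6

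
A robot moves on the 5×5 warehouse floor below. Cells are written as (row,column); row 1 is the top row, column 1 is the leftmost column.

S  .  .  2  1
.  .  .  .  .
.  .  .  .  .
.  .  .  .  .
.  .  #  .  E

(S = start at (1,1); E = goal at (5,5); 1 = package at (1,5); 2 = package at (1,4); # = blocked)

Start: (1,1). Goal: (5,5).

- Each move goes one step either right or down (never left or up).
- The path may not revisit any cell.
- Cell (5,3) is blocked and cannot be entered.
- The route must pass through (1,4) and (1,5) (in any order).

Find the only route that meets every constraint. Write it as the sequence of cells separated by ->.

(1,1) -> (1,2) -> (1,3) -> (1,4) -> (1,5) -> (2,5) -> (3,5) -> (4,5) -> (5,5)

Moves only go right or down, so the column and row indices never decrease.
Route from (1,1): 4× right (reaching (1,5)), 4× down (reaching (5,5)) — 8 moves in all.
Check: all required cells visited.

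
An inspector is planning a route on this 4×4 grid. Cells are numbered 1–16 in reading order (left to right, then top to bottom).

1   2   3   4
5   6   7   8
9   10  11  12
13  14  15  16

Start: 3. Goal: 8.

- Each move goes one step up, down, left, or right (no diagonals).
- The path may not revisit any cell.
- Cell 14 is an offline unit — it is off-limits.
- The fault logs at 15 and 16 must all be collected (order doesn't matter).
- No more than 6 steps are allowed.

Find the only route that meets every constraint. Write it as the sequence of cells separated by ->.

3 -> 7 -> 11 -> 15 -> 16 -> 12 -> 8

The 6-move cap with required stops at 15, 16 leaves no slack for detours.
Route from 3: down 3 to 15, right 1 to 16, up 2 to 8 — 6 moves in all.
Check: all required cells visited; 6 ≤ 6 moves.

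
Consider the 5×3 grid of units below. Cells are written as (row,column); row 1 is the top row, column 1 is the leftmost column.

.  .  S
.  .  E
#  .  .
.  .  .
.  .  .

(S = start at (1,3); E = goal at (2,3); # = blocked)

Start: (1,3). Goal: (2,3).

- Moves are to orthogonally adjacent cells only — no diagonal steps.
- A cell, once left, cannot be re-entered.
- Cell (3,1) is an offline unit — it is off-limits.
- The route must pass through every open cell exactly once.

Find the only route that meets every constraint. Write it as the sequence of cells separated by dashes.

Need to visit all 14 open cells exactly once, starting at (1,3) and ending at (2,3).
Cell (5,3) has only two open neighbours ((4,3) and (5,2)), so the path must pass straight through it: one of those is the cell it's entered from and the other is where it exits.
Route from (1,3): left 2 to (1,1), down 1 to (2,1), right 1 to (2,2), down 2 to (4,2), left 1 to (4,1), down 1 to (5,1), right 2 to (5,3), up 3 to (2,3) — 13 moves in all.
Check: all 14 open cells covered.

(1,3) - (1,2) - (1,1) - (2,1) - (2,2) - (3,2) - (4,2) - (4,1) - (5,1) - (5,2) - (5,3) - (4,3) - (3,3) - (2,3)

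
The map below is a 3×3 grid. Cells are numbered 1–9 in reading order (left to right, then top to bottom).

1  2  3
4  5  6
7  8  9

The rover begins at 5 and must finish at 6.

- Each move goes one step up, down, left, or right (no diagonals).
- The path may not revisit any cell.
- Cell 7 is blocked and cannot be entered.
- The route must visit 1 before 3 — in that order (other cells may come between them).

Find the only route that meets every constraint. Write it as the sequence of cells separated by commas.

5, 4, 1, 2, 3, 6

The waypoints must appear in the order 1, 3, with no cell reused.
Route from 5: left 1 to 4, up 1 to 1, right 2 to 3, down 1 to 6 — 5 moves in all.
Check: order respected (1 at step 2, 3 at step 4).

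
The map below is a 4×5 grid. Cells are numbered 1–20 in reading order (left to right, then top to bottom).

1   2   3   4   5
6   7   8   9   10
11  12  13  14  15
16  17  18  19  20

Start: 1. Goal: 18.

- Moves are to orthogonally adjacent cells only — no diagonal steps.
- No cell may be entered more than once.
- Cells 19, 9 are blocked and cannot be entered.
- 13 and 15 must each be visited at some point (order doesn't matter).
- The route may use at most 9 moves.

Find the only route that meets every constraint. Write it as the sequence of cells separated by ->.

1 -> 2 -> 3 -> 4 -> 5 -> 10 -> 15 -> 14 -> 13 -> 18

The budget equals the shortest possible length, so every move has to be on a shortest route through the required cells.
Route from 1: 4× right (reaching 5), 2× down (reaching 15), 2× left (reaching 13), down to 18 — 9 moves in all.
Check: all required cells visited; 9 ≤ 9 moves.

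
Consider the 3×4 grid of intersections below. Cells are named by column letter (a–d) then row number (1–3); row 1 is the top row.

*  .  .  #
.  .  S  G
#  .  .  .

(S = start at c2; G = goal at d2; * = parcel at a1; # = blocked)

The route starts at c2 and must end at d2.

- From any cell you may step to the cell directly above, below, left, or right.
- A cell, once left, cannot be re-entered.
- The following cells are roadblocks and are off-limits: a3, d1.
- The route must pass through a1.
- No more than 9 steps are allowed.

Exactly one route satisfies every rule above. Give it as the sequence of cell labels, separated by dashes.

Any route must reach a1 and still end at d2 within 9 moves, so the order of the required stops is forced.
Route from c2: up to c1, 2× left (reaching a1), down to a2, right to b2, down to b3, 2× right (reaching d3), up to d2 — 9 moves in all.
Check: all required cells visited; 9 ≤ 9 moves.

c2 - c1 - b1 - a1 - a2 - b2 - b3 - c3 - d3 - d2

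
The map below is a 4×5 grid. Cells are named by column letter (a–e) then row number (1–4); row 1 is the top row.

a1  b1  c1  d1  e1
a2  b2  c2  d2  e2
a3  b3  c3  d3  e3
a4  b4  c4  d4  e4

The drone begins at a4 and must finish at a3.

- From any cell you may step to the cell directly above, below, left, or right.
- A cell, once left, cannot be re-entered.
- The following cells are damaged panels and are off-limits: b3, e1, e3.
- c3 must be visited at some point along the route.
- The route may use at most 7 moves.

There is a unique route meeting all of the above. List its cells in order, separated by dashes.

The 7-move cap with required stops at c3 leaves no slack for detours.
Route from a4: right 2 to c4, up 2 to c2, left 2 to a2, down 1 to a3 — 7 moves in all.
Check: all required cells visited; 7 ≤ 7 moves.

a4 - b4 - c4 - c3 - c2 - b2 - a2 - a3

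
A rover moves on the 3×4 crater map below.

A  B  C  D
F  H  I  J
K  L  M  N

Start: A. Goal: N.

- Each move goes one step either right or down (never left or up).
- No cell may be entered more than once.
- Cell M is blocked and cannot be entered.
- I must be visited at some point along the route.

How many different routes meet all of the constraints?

A right/down-only route from A to N makes exactly 2 down-moves and 3 right-moves in some order.
With no other constraints that would be C(5,2) = 10 routes.
Split at I and multiply the segment counts (each segment already excludes blocked cells): A→I: 3; I→N: 1; product = 3.
That gives 3 routes.

3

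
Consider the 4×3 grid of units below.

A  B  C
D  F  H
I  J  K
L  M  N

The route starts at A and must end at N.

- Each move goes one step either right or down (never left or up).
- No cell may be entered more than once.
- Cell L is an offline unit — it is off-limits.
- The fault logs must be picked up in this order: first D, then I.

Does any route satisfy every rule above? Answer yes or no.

One route that works: A → D → I → J → M → N.

yes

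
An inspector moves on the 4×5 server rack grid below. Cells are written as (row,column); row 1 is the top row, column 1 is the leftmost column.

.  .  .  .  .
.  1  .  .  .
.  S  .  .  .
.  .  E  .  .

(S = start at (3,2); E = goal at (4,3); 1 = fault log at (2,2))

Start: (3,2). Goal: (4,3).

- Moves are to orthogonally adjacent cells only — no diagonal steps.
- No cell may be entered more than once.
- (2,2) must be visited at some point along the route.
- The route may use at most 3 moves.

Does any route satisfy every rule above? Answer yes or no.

no

Even ignoring the no-revisit rule, getting from (3,2) to (4,3) via (2,2) needs at least 1 + 3 = 4 moves (Manhattan distance per leg), which exceeds the 3-move limit.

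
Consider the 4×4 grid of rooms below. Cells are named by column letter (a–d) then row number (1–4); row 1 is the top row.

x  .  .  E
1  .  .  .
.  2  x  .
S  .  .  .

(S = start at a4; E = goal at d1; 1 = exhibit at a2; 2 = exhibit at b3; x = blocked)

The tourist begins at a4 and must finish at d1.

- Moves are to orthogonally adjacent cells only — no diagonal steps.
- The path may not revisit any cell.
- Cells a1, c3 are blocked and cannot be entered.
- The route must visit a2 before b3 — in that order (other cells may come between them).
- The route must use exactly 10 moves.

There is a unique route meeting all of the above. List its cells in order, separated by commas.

a4, a3, a2, b2, b3, b4, c4, d4, d3, d2, d1

The waypoints must appear in the order a2, b3, with no cell reused.
Route from a4: up 2 to a2, right 1 to b2, down 2 to b4, right 2 to d4, up 3 to d1 — 10 moves in all.
Check: order respected (1 at step 2, 2 at step 4); 10 moves as required.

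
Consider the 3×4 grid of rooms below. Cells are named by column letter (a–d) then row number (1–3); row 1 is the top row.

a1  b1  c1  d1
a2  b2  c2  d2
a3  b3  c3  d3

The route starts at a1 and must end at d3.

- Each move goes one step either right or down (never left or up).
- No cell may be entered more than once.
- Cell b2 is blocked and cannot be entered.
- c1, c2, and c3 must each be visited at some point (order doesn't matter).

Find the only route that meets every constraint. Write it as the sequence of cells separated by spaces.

Moves only go right or down, so the column and row indices never decrease.
Route from a1: right 2 to c1, down 2 to c3, right 1 to d3 — 5 moves in all.
Check: all required cells visited.

a1 b1 c1 c2 c3 d3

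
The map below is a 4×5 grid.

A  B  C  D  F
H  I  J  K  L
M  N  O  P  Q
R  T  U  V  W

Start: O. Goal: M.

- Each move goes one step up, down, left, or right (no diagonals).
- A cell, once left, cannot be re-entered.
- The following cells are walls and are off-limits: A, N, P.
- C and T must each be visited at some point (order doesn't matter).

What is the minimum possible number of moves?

12

Any route passes through C and T in some order between O and M. Summing Manhattan distances along each leg and taking the cheapest ordering (O → C → T → M) gives a lower bound of 2 + 4 + 2 = 8 moves.
The shortest route satisfying every rule uses 12 moves: O → J → C → D → K → L → Q → W → V → U → T → R → M.
The bound of 8 isn't tight here; checking systematically, no route of length 8 through 11 satisfies every constraint (on a 4-connected grid the length of any start-to-goal walk has the same parity as the Manhattan bound, so only lengths 8, 10, 12, … need checking), so 12 is the minimum.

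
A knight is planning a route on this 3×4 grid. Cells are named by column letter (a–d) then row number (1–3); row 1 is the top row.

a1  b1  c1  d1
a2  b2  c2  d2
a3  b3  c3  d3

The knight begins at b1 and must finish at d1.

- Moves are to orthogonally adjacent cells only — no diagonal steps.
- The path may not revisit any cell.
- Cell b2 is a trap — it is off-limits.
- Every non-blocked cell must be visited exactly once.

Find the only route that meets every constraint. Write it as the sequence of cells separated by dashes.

b1 - a1 - a2 - a3 - b3 - c3 - d3 - d2 - c2 - c1 - d1

Need to visit all 11 open cells exactly once, starting at b1 and ending at d1.
Route from b1: left to a1, 2× down (reaching a3), 3× right (reaching d3), up to d2, left to c2, up to c1, right to d1 — 10 moves in all.
Check: all 11 open cells covered.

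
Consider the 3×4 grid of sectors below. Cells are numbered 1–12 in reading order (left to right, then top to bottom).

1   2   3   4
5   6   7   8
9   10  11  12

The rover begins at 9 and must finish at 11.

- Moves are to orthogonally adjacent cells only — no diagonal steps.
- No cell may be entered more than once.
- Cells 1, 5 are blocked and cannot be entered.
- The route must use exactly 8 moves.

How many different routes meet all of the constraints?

4

Need simple routes of exactly 8 moves from 9 to 11 (Manhattan distance 2, so 3 moves are spent on a detour and 3 undoing it).
Enumerating: 9 10 6 2 3 7 8 12 11 | 9 10 6 2 3 4 8 12 11 | 9 10 6 2 3 4 8 7 11 | 9 10 6 7 3 4 8 12 11.
That gives 4 routes.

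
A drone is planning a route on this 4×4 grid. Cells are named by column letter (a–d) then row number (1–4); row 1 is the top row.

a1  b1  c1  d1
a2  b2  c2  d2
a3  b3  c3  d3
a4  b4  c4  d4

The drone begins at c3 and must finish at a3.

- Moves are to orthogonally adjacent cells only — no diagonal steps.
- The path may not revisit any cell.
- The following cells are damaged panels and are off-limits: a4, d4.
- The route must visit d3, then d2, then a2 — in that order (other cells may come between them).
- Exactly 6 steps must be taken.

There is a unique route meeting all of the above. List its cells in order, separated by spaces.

The waypoints must appear in the order d3, d2, a2, with no cell reused.
Route from c3: right to d3, up to d2, 3× left (reaching a2), down to a3 — 6 moves in all.
Check: order respected (d3 at step 1, d2 at step 2, a2 at step 5); 6 moves as required.

c3 d3 d2 c2 b2 a2 a3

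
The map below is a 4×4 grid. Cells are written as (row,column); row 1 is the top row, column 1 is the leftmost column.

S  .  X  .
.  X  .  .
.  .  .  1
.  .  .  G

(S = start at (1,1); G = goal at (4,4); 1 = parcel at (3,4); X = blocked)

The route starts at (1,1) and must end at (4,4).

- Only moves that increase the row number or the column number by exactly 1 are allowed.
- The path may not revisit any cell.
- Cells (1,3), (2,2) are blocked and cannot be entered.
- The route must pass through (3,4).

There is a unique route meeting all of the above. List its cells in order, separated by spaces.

Moves only go right or down, so the column and row indices never decrease.
Route from (1,1): down 2 to (3,1), right 3 to (3,4), down 1 to (4,4) — 6 moves in all.
Check: all required cells visited.

(1,1) (2,1) (3,1) (3,2) (3,3) (3,4) (4,4)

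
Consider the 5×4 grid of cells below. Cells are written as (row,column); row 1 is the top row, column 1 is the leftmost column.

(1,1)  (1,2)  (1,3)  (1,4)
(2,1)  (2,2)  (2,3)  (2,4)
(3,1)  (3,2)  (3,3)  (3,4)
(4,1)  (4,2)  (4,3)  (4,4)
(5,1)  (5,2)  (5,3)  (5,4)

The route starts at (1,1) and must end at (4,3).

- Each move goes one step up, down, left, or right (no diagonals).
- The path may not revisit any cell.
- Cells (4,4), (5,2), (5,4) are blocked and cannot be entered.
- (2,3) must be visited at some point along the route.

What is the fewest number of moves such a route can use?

5

Any route passes through (2,3) somewhere between (1,1) and (4,3). Summing Manhattan distances along the two legs ((1,1) → (2,3) → (4,3)) gives a lower bound of 3 + 2 = 5 moves.
A route of 5 moves achieves this: (1,1) → (2,1) → (2,2) → (2,3) → (3,3) → (4,3).
Since 5 matches the lower bound, it is optimal.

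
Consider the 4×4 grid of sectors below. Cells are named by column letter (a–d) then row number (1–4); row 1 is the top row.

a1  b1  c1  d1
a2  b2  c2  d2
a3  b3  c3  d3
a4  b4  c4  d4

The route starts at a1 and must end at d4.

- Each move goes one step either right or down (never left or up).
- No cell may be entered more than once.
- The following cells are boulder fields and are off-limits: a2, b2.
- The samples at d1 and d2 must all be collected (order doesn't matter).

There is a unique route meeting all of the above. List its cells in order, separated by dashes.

Moves only go right or down, so the column and row indices never decrease.
Route from a1: right 3 to d1, down 3 to d4 — 6 moves in all.
Check: all required cells visited.

a1 - b1 - c1 - d1 - d2 - d3 - d4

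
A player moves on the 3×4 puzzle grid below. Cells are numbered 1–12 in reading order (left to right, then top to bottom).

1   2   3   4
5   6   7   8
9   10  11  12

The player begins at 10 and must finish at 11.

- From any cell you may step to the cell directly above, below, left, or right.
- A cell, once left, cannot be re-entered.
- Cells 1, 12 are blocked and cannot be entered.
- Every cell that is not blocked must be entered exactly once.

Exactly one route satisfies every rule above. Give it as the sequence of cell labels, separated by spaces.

10 9 5 6 2 3 4 8 7 11

Need to visit all 10 open cells exactly once, starting at 10 and ending at 11.
Route from 10: left 1 to 9, up 1 to 5, right 1 to 6, up 1 to 2, right 2 to 4, down 1 to 8, left 1 to 7, down 1 to 11 — 9 moves in all.
Check: all 10 open cells covered.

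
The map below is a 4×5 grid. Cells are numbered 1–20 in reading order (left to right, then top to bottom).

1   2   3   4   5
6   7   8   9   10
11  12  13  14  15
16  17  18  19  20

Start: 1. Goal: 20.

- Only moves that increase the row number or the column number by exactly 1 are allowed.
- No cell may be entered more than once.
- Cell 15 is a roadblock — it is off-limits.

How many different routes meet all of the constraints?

20

A right/down-only route from 1 to 20 makes exactly 3 down-moves and 4 right-moves in some order.
With no other constraints that would be C(7,3) = 35 routes.
Subtract routes through each blocked cell (inclusion–exclusion for overlaps): − through 15: 15 → 20.
That gives 20 routes.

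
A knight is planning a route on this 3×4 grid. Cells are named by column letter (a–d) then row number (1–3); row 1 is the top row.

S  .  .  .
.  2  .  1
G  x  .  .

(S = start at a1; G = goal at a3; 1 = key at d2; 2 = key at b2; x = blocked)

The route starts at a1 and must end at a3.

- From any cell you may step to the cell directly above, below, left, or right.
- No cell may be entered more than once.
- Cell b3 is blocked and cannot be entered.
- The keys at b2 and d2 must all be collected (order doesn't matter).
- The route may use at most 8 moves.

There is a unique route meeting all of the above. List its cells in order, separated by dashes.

The budget equals the shortest possible length, so every move has to be on a shortest route through the required cells.
Route from a1: right 3 to d1, down 1 to d2, left 3 to a2, down 1 to a3 — 8 moves in all.
Check: all required cells visited; 8 ≤ 8 moves.

a1 - b1 - c1 - d1 - d2 - c2 - b2 - a2 - a3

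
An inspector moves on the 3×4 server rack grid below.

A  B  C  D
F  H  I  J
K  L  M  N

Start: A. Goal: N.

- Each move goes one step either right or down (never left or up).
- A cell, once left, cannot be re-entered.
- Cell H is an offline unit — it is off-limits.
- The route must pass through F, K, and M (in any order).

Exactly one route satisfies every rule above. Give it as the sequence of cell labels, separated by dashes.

A - F - K - L - M - N

Moves only go right or down, so the column and row indices never decrease.
Route from A: down 2 to K, right 3 to N — 5 moves in all.
Check: all required cells visited.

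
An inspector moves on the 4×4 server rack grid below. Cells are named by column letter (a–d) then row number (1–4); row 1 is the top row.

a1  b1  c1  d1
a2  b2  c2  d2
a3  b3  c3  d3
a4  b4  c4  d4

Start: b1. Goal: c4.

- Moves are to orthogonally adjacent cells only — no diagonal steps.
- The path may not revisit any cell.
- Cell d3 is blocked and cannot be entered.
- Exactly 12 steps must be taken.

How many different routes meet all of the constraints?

Need simple routes of exactly 12 moves from b1 to c4 (Manhattan distance 4, so 4 moves are spent on a detour and 4 undoing it).
Enumerating: b1 c1 d1 d2 c2 c3 b3 b2 a2 a3 a4 b4 c4 | b1 c1 d1 d2 c2 b2 a2 a3 a4 b4 b3 c3 c4.
That gives 2 routes.

2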